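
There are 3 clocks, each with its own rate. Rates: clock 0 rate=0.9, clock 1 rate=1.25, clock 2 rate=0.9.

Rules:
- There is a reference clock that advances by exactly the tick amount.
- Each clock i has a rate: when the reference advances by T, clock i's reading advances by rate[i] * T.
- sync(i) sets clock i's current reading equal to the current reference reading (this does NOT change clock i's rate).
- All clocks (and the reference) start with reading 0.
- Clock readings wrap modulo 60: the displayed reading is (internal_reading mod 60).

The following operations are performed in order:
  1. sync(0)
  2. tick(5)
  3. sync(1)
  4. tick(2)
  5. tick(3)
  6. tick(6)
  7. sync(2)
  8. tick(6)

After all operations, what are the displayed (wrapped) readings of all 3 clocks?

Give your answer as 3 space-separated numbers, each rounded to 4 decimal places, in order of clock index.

After op 1 sync(0): ref=0.0000 raw=[0.0000 0.0000 0.0000]
After op 2 tick(5): ref=5.0000 raw=[4.5000 6.2500 4.5000]
After op 3 sync(1): ref=5.0000 raw=[4.5000 5.0000 4.5000]
After op 4 tick(2): ref=7.0000 raw=[6.3000 7.5000 6.3000]
After op 5 tick(3): ref=10.0000 raw=[9.0000 11.2500 9.0000]
After op 6 tick(6): ref=16.0000 raw=[14.4000 18.7500 14.4000]
After op 7 sync(2): ref=16.0000 raw=[14.4000 18.7500 16.0000]
After op 8 tick(6): ref=22.0000 raw=[19.8000 26.2500 21.4000]
Wrap final raw readings (mod 60): 19.8000 mod 60 = 19.8000; 26.2500 mod 60 = 26.2500; 21.4000 mod 60 = 21.4000

Answer: 19.8000 26.2500 21.4000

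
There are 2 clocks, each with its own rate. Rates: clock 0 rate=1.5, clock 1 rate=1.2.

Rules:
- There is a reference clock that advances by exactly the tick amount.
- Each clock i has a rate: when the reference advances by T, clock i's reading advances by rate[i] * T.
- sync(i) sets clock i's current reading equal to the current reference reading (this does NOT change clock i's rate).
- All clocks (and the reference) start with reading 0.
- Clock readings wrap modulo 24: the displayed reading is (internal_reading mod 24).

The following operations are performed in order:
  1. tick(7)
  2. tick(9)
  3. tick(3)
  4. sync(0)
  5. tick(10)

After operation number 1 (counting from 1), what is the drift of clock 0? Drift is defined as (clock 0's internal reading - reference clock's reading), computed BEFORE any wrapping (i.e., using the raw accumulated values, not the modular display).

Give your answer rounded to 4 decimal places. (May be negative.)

Answer: 3.5000

Derivation:
After op 1 tick(7): ref=7.0000 raw=[10.5000 8.4000]
Drift of clock 0 after op 1: 10.5000 - 7.0000 = 3.5000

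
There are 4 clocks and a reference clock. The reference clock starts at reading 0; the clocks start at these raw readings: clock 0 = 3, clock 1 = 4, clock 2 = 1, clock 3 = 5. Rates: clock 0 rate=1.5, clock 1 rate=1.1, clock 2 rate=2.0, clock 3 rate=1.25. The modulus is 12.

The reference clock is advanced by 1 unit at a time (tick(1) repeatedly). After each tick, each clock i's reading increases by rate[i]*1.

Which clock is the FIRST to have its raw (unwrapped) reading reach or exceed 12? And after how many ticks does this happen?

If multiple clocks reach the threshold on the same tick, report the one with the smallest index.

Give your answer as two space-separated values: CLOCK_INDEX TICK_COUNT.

Answer: 0 6

Derivation:
clock 0: start=3, rate=1.5, needs 12-3 = 9; ticks = ceil(9/1.5) = ceil(6.0000) = 6; reading at tick 6 = 3 + 1.5*6 = 12.0000
clock 1: start=4, rate=1.1, needs 12-4 = 8; ticks = ceil(8/1.1) = ceil(7.2727) = 8; reading at tick 8 = 4 + 1.1*8 = 12.8000
clock 2: start=1, rate=2.0, needs 12-1 = 11; ticks = ceil(11/2.0) = ceil(5.5000) = 6; reading at tick 6 = 1 + 2.0*6 = 13.0000
clock 3: start=5, rate=1.25, needs 12-5 = 7; ticks = ceil(7/1.25) = ceil(5.6000) = 6; reading at tick 6 = 5 + 1.25*6 = 12.5000
Minimum tick count = 6; winners = [0, 2, 3]; smallest index = 0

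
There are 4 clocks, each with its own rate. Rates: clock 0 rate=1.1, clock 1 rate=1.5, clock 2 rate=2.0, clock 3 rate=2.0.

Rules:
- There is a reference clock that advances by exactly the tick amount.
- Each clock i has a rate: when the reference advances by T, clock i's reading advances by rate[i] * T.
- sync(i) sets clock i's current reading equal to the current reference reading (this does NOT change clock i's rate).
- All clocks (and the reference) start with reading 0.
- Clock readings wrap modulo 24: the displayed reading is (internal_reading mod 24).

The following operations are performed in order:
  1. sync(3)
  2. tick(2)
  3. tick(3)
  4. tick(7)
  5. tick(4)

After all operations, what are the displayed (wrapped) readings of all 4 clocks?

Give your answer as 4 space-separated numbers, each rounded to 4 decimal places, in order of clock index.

Answer: 17.6000 0.0000 8.0000 8.0000

Derivation:
After op 1 sync(3): ref=0.0000 raw=[0.0000 0.0000 0.0000 0.0000]
After op 2 tick(2): ref=2.0000 raw=[2.2000 3.0000 4.0000 4.0000]
After op 3 tick(3): ref=5.0000 raw=[5.5000 7.5000 10.0000 10.0000]
After op 4 tick(7): ref=12.0000 raw=[13.2000 18.0000 24.0000 24.0000]
After op 5 tick(4): ref=16.0000 raw=[17.6000 24.0000 32.0000 32.0000]
Wrap final raw readings (mod 24): 17.6000 mod 24 = 17.6000; 24.0000 mod 24 = 0.0000; 32.0000 mod 24 = 8.0000; 32.0000 mod 24 = 8.0000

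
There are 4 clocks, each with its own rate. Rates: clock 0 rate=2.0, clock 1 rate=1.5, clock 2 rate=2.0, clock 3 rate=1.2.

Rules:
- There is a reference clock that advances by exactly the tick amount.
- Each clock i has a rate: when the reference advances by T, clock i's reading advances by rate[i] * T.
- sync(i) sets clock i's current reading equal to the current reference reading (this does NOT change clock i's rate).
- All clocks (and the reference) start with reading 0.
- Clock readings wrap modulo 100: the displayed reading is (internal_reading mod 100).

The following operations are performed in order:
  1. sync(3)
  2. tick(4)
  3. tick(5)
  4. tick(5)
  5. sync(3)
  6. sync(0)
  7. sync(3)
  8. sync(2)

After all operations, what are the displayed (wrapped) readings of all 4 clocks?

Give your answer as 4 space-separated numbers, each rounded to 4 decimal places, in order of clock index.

After op 1 sync(3): ref=0.0000 raw=[0.0000 0.0000 0.0000 0.0000]
After op 2 tick(4): ref=4.0000 raw=[8.0000 6.0000 8.0000 4.8000]
After op 3 tick(5): ref=9.0000 raw=[18.0000 13.5000 18.0000 10.8000]
After op 4 tick(5): ref=14.0000 raw=[28.0000 21.0000 28.0000 16.8000]
After op 5 sync(3): ref=14.0000 raw=[28.0000 21.0000 28.0000 14.0000]
After op 6 sync(0): ref=14.0000 raw=[14.0000 21.0000 28.0000 14.0000]
After op 7 sync(3): ref=14.0000 raw=[14.0000 21.0000 28.0000 14.0000]
After op 8 sync(2): ref=14.0000 raw=[14.0000 21.0000 14.0000 14.0000]
Wrap final raw readings (mod 100): 14.0000 mod 100 = 14.0000; 21.0000 mod 100 = 21.0000; 14.0000 mod 100 = 14.0000; 14.0000 mod 100 = 14.0000

Answer: 14.0000 21.0000 14.0000 14.0000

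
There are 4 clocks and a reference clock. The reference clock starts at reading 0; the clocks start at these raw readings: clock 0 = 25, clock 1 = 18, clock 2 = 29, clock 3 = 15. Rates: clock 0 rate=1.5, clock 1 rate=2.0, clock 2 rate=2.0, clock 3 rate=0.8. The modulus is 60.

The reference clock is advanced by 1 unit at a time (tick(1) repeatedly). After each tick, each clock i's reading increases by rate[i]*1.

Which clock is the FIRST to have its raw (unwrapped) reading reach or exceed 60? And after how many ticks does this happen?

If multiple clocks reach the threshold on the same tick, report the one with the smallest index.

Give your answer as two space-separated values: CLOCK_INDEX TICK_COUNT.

clock 0: start=25, rate=1.5, needs 60-25 = 35; ticks = ceil(35/1.5) = ceil(23.3333) = 24; reading at tick 24 = 25 + 1.5*24 = 61.0000
clock 1: start=18, rate=2.0, needs 60-18 = 42; ticks = ceil(42/2.0) = ceil(21.0000) = 21; reading at tick 21 = 18 + 2.0*21 = 60.0000
clock 2: start=29, rate=2.0, needs 60-29 = 31; ticks = ceil(31/2.0) = ceil(15.5000) = 16; reading at tick 16 = 29 + 2.0*16 = 61.0000
clock 3: start=15, rate=0.8, needs 60-15 = 45; ticks = ceil(45/0.8) = ceil(56.2500) = 57; reading at tick 57 = 15 + 0.8*57 = 60.6000
Minimum tick count = 16; winners = [2]; smallest index = 2

Answer: 2 16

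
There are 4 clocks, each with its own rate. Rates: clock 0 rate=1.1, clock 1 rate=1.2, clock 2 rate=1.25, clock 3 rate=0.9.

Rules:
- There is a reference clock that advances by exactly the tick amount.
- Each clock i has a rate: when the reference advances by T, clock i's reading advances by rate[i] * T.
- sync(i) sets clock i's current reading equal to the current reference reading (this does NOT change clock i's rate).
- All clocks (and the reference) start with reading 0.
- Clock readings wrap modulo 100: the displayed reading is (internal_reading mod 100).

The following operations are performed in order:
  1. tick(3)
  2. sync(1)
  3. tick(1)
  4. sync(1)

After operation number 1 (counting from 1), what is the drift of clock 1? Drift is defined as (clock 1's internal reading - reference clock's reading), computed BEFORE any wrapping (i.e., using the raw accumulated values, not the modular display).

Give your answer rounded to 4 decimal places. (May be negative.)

Answer: 0.6000

Derivation:
After op 1 tick(3): ref=3.0000 raw=[3.3000 3.6000 3.7500 2.7000]
Drift of clock 1 after op 1: 3.6000 - 3.0000 = 0.6000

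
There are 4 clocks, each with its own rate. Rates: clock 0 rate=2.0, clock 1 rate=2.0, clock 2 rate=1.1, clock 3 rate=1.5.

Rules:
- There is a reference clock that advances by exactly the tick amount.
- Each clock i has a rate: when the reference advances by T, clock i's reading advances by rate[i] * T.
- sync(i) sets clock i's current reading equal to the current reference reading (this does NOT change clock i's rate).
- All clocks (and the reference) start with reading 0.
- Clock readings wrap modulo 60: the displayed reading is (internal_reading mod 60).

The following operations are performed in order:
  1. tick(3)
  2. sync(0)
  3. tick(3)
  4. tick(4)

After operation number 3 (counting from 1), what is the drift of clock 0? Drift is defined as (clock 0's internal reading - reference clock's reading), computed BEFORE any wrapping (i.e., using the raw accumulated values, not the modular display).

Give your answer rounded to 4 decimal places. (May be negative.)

After op 1 tick(3): ref=3.0000 raw=[6.0000 6.0000 3.3000 4.5000]
After op 2 sync(0): ref=3.0000 raw=[3.0000 6.0000 3.3000 4.5000]
After op 3 tick(3): ref=6.0000 raw=[9.0000 12.0000 6.6000 9.0000]
Drift of clock 0 after op 3: 9.0000 - 6.0000 = 3.0000

Answer: 3.0000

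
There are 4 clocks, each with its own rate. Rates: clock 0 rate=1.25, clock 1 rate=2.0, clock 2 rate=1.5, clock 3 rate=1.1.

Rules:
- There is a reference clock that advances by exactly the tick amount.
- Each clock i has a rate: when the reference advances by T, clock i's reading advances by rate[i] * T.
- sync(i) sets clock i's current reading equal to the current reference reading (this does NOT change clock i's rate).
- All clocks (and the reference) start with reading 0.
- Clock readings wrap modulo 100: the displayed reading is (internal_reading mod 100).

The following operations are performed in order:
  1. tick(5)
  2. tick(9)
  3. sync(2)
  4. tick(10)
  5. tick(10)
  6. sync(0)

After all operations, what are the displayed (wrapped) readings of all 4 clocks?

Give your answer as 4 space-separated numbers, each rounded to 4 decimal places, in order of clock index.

After op 1 tick(5): ref=5.0000 raw=[6.2500 10.0000 7.5000 5.5000]
After op 2 tick(9): ref=14.0000 raw=[17.5000 28.0000 21.0000 15.4000]
After op 3 sync(2): ref=14.0000 raw=[17.5000 28.0000 14.0000 15.4000]
After op 4 tick(10): ref=24.0000 raw=[30.0000 48.0000 29.0000 26.4000]
After op 5 tick(10): ref=34.0000 raw=[42.5000 68.0000 44.0000 37.4000]
After op 6 sync(0): ref=34.0000 raw=[34.0000 68.0000 44.0000 37.4000]
Wrap final raw readings (mod 100): 34.0000 mod 100 = 34.0000; 68.0000 mod 100 = 68.0000; 44.0000 mod 100 = 44.0000; 37.4000 mod 100 = 37.4000

Answer: 34.0000 68.0000 44.0000 37.4000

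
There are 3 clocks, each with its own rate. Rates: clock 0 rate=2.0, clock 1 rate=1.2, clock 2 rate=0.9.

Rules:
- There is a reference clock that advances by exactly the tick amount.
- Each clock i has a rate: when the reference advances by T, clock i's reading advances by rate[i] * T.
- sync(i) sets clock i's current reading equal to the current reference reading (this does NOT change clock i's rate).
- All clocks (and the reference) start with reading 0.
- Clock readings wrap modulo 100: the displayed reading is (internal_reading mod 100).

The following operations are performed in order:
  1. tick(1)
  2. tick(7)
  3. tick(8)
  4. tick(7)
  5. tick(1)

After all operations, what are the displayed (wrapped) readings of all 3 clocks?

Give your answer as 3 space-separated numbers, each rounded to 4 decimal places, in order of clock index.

Answer: 48.0000 28.8000 21.6000

Derivation:
After op 1 tick(1): ref=1.0000 raw=[2.0000 1.2000 0.9000]
After op 2 tick(7): ref=8.0000 raw=[16.0000 9.6000 7.2000]
After op 3 tick(8): ref=16.0000 raw=[32.0000 19.2000 14.4000]
After op 4 tick(7): ref=23.0000 raw=[46.0000 27.6000 20.7000]
After op 5 tick(1): ref=24.0000 raw=[48.0000 28.8000 21.6000]
Wrap final raw readings (mod 100): 48.0000 mod 100 = 48.0000; 28.8000 mod 100 = 28.8000; 21.6000 mod 100 = 21.6000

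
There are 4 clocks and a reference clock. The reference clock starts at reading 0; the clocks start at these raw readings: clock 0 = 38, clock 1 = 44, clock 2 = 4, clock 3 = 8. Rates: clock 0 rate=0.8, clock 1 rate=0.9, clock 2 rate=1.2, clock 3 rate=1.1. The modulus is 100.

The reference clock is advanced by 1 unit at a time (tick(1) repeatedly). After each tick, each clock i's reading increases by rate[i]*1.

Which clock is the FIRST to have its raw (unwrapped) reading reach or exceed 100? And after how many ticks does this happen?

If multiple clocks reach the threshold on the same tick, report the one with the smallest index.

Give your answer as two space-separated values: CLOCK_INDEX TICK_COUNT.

clock 0: start=38, rate=0.8, needs 100-38 = 62; ticks = ceil(62/0.8) = ceil(77.5000) = 78; reading at tick 78 = 38 + 0.8*78 = 100.4000
clock 1: start=44, rate=0.9, needs 100-44 = 56; ticks = ceil(56/0.9) = ceil(62.2222) = 63; reading at tick 63 = 44 + 0.9*63 = 100.7000
clock 2: start=4, rate=1.2, needs 100-4 = 96; ticks = ceil(96/1.2) = ceil(80.0000) = 80; reading at tick 80 = 4 + 1.2*80 = 100.0000
clock 3: start=8, rate=1.1, needs 100-8 = 92; ticks = ceil(92/1.1) = ceil(83.6364) = 84; reading at tick 84 = 8 + 1.1*84 = 100.4000
Minimum tick count = 63; winners = [1]; smallest index = 1

Answer: 1 63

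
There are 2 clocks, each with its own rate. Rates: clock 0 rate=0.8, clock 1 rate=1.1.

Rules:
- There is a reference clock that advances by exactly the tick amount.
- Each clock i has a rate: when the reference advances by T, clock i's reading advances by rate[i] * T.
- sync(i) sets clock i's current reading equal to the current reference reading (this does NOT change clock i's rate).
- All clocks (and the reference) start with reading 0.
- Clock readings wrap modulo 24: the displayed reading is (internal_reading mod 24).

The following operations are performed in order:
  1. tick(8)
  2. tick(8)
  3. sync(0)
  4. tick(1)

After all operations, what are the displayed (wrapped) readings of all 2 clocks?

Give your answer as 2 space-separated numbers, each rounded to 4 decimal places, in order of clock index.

After op 1 tick(8): ref=8.0000 raw=[6.4000 8.8000]
After op 2 tick(8): ref=16.0000 raw=[12.8000 17.6000]
After op 3 sync(0): ref=16.0000 raw=[16.0000 17.6000]
After op 4 tick(1): ref=17.0000 raw=[16.8000 18.7000]
Wrap final raw readings (mod 24): 16.8000 mod 24 = 16.8000; 18.7000 mod 24 = 18.7000

Answer: 16.8000 18.7000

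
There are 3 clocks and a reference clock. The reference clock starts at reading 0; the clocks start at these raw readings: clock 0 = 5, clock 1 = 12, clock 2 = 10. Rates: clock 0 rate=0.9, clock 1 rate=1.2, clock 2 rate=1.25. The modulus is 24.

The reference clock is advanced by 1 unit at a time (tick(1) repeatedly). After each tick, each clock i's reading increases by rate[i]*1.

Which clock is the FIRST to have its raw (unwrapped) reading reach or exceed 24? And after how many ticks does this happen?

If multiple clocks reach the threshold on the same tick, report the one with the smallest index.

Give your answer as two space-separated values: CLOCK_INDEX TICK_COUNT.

clock 0: start=5, rate=0.9, needs 24-5 = 19; ticks = ceil(19/0.9) = ceil(21.1111) = 22; reading at tick 22 = 5 + 0.9*22 = 24.8000
clock 1: start=12, rate=1.2, needs 24-12 = 12; ticks = ceil(12/1.2) = ceil(10.0000) = 10; reading at tick 10 = 12 + 1.2*10 = 24.0000
clock 2: start=10, rate=1.25, needs 24-10 = 14; ticks = ceil(14/1.25) = ceil(11.2000) = 12; reading at tick 12 = 10 + 1.25*12 = 25.0000
Minimum tick count = 10; winners = [1]; smallest index = 1

Answer: 1 10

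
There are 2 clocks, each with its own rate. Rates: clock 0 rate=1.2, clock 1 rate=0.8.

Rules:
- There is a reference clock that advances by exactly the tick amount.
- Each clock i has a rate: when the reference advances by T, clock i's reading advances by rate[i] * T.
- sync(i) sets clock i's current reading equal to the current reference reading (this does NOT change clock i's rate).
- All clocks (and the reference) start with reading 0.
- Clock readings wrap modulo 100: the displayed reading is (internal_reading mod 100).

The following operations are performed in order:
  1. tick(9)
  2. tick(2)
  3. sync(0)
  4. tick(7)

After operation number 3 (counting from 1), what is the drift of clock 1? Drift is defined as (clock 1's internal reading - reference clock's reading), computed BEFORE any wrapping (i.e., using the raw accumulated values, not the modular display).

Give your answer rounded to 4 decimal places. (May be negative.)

After op 1 tick(9): ref=9.0000 raw=[10.8000 7.2000]
After op 2 tick(2): ref=11.0000 raw=[13.2000 8.8000]
After op 3 sync(0): ref=11.0000 raw=[11.0000 8.8000]
Drift of clock 1 after op 3: 8.8000 - 11.0000 = -2.2000

Answer: -2.2000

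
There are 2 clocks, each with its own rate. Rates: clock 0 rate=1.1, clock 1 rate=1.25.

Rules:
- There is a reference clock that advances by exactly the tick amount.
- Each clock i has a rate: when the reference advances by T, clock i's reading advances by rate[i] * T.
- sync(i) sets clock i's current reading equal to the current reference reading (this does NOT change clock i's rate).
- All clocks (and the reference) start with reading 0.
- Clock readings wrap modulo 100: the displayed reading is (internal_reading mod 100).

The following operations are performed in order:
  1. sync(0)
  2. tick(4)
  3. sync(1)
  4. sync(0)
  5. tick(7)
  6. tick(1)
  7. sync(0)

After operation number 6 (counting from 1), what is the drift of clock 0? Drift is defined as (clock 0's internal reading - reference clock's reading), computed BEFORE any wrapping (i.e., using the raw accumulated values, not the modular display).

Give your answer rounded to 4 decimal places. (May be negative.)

After op 1 sync(0): ref=0.0000 raw=[0.0000 0.0000]
After op 2 tick(4): ref=4.0000 raw=[4.4000 5.0000]
After op 3 sync(1): ref=4.0000 raw=[4.4000 4.0000]
After op 4 sync(0): ref=4.0000 raw=[4.0000 4.0000]
After op 5 tick(7): ref=11.0000 raw=[11.7000 12.7500]
After op 6 tick(1): ref=12.0000 raw=[12.8000 14.0000]
Drift of clock 0 after op 6: 12.8000 - 12.0000 = 0.8000

Answer: 0.8000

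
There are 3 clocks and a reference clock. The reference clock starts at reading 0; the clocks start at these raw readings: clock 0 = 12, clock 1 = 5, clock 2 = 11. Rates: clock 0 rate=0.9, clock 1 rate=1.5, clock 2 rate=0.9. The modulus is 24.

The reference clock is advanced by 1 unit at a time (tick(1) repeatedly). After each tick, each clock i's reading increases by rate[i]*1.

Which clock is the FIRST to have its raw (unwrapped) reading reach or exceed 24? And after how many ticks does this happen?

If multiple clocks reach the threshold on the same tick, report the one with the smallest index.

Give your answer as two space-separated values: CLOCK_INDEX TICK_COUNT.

Answer: 1 13

Derivation:
clock 0: start=12, rate=0.9, needs 24-12 = 12; ticks = ceil(12/0.9) = ceil(13.3333) = 14; reading at tick 14 = 12 + 0.9*14 = 24.6000
clock 1: start=5, rate=1.5, needs 24-5 = 19; ticks = ceil(19/1.5) = ceil(12.6667) = 13; reading at tick 13 = 5 + 1.5*13 = 24.5000
clock 2: start=11, rate=0.9, needs 24-11 = 13; ticks = ceil(13/0.9) = ceil(14.4444) = 15; reading at tick 15 = 11 + 0.9*15 = 24.5000
Minimum tick count = 13; winners = [1]; smallest index = 1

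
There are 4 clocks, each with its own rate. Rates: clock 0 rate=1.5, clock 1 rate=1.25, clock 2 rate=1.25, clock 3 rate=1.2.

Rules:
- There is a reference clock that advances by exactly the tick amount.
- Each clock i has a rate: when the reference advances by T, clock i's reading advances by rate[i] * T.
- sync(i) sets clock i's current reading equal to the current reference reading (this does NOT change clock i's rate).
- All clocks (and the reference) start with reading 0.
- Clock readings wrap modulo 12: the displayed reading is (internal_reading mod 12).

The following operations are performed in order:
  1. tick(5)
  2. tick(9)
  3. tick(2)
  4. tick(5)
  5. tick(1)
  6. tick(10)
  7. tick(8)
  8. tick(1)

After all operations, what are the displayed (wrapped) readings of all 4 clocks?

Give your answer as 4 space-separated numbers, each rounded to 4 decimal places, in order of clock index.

Answer: 1.5000 3.2500 3.2500 1.2000

Derivation:
After op 1 tick(5): ref=5.0000 raw=[7.5000 6.2500 6.2500 6.0000]
After op 2 tick(9): ref=14.0000 raw=[21.0000 17.5000 17.5000 16.8000]
After op 3 tick(2): ref=16.0000 raw=[24.0000 20.0000 20.0000 19.2000]
After op 4 tick(5): ref=21.0000 raw=[31.5000 26.2500 26.2500 25.2000]
After op 5 tick(1): ref=22.0000 raw=[33.0000 27.5000 27.5000 26.4000]
After op 6 tick(10): ref=32.0000 raw=[48.0000 40.0000 40.0000 38.4000]
After op 7 tick(8): ref=40.0000 raw=[60.0000 50.0000 50.0000 48.0000]
After op 8 tick(1): ref=41.0000 raw=[61.5000 51.2500 51.2500 49.2000]
Wrap final raw readings (mod 12): 61.5000 mod 12 = 1.5000; 51.2500 mod 12 = 3.2500; 51.2500 mod 12 = 3.2500; 49.2000 mod 12 = 1.2000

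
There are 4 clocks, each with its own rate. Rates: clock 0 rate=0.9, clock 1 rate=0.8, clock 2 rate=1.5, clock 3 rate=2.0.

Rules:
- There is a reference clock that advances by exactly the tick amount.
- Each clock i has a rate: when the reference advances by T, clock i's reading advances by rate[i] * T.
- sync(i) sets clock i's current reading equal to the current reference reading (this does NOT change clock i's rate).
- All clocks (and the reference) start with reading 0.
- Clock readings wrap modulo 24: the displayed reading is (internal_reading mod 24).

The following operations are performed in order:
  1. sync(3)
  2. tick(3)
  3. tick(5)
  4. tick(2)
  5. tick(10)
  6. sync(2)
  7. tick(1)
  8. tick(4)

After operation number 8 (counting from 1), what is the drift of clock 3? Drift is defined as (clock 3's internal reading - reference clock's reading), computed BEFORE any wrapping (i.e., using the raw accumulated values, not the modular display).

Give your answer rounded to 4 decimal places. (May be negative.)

After op 1 sync(3): ref=0.0000 raw=[0.0000 0.0000 0.0000 0.0000]
After op 2 tick(3): ref=3.0000 raw=[2.7000 2.4000 4.5000 6.0000]
After op 3 tick(5): ref=8.0000 raw=[7.2000 6.4000 12.0000 16.0000]
After op 4 tick(2): ref=10.0000 raw=[9.0000 8.0000 15.0000 20.0000]
After op 5 tick(10): ref=20.0000 raw=[18.0000 16.0000 30.0000 40.0000]
After op 6 sync(2): ref=20.0000 raw=[18.0000 16.0000 20.0000 40.0000]
After op 7 tick(1): ref=21.0000 raw=[18.9000 16.8000 21.5000 42.0000]
After op 8 tick(4): ref=25.0000 raw=[22.5000 20.0000 27.5000 50.0000]
Drift of clock 3 after op 8: 50.0000 - 25.0000 = 25.0000

Answer: 25.0000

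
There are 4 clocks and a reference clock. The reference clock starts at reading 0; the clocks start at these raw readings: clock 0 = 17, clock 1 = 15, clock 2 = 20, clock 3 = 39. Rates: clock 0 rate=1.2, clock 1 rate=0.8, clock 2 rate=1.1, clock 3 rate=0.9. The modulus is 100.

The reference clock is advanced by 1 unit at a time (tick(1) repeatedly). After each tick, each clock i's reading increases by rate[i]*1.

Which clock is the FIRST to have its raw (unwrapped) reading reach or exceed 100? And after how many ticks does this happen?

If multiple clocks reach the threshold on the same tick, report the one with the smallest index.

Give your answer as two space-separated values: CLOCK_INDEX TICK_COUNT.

clock 0: start=17, rate=1.2, needs 100-17 = 83; ticks = ceil(83/1.2) = ceil(69.1667) = 70; reading at tick 70 = 17 + 1.2*70 = 101.0000
clock 1: start=15, rate=0.8, needs 100-15 = 85; ticks = ceil(85/0.8) = ceil(106.2500) = 107; reading at tick 107 = 15 + 0.8*107 = 100.6000
clock 2: start=20, rate=1.1, needs 100-20 = 80; ticks = ceil(80/1.1) = ceil(72.7273) = 73; reading at tick 73 = 20 + 1.1*73 = 100.3000
clock 3: start=39, rate=0.9, needs 100-39 = 61; ticks = ceil(61/0.9) = ceil(67.7778) = 68; reading at tick 68 = 39 + 0.9*68 = 100.2000
Minimum tick count = 68; winners = [3]; smallest index = 3

Answer: 3 68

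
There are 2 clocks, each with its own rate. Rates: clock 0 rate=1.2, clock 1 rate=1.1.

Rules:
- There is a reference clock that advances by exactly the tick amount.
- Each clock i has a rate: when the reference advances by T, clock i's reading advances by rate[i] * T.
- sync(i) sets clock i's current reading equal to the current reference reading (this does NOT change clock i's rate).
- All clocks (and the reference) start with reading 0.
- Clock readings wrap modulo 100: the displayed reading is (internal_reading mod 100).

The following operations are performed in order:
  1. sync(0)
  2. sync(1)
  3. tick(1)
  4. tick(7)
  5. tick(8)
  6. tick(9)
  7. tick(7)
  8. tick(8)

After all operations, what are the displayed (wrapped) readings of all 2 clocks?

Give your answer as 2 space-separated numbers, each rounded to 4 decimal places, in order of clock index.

After op 1 sync(0): ref=0.0000 raw=[0.0000 0.0000]
After op 2 sync(1): ref=0.0000 raw=[0.0000 0.0000]
After op 3 tick(1): ref=1.0000 raw=[1.2000 1.1000]
After op 4 tick(7): ref=8.0000 raw=[9.6000 8.8000]
After op 5 tick(8): ref=16.0000 raw=[19.2000 17.6000]
After op 6 tick(9): ref=25.0000 raw=[30.0000 27.5000]
After op 7 tick(7): ref=32.0000 raw=[38.4000 35.2000]
After op 8 tick(8): ref=40.0000 raw=[48.0000 44.0000]
Wrap final raw readings (mod 100): 48.0000 mod 100 = 48.0000; 44.0000 mod 100 = 44.0000

Answer: 48.0000 44.0000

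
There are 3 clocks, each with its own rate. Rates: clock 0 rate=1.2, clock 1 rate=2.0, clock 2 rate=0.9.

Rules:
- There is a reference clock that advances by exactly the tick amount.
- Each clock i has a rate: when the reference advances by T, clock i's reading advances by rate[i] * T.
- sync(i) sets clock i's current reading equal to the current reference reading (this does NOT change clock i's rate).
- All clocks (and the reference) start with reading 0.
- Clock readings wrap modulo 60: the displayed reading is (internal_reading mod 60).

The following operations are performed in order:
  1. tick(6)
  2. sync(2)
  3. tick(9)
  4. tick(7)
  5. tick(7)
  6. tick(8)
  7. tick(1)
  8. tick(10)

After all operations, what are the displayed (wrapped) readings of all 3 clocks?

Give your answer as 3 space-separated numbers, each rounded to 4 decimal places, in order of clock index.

After op 1 tick(6): ref=6.0000 raw=[7.2000 12.0000 5.4000]
After op 2 sync(2): ref=6.0000 raw=[7.2000 12.0000 6.0000]
After op 3 tick(9): ref=15.0000 raw=[18.0000 30.0000 14.1000]
After op 4 tick(7): ref=22.0000 raw=[26.4000 44.0000 20.4000]
After op 5 tick(7): ref=29.0000 raw=[34.8000 58.0000 26.7000]
After op 6 tick(8): ref=37.0000 raw=[44.4000 74.0000 33.9000]
After op 7 tick(1): ref=38.0000 raw=[45.6000 76.0000 34.8000]
After op 8 tick(10): ref=48.0000 raw=[57.6000 96.0000 43.8000]
Wrap final raw readings (mod 60): 57.6000 mod 60 = 57.6000; 96.0000 mod 60 = 36.0000; 43.8000 mod 60 = 43.8000

Answer: 57.6000 36.0000 43.8000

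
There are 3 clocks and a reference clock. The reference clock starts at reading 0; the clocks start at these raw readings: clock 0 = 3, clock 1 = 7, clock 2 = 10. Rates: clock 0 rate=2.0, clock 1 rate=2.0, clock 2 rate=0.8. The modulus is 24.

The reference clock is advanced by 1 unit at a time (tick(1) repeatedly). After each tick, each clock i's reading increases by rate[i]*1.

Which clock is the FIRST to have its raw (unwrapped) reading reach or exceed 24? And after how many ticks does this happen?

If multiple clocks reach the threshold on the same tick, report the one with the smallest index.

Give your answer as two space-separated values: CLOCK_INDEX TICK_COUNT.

Answer: 1 9

Derivation:
clock 0: start=3, rate=2.0, needs 24-3 = 21; ticks = ceil(21/2.0) = ceil(10.5000) = 11; reading at tick 11 = 3 + 2.0*11 = 25.0000
clock 1: start=7, rate=2.0, needs 24-7 = 17; ticks = ceil(17/2.0) = ceil(8.5000) = 9; reading at tick 9 = 7 + 2.0*9 = 25.0000
clock 2: start=10, rate=0.8, needs 24-10 = 14; ticks = ceil(14/0.8) = ceil(17.5000) = 18; reading at tick 18 = 10 + 0.8*18 = 24.4000
Minimum tick count = 9; winners = [1]; smallest index = 1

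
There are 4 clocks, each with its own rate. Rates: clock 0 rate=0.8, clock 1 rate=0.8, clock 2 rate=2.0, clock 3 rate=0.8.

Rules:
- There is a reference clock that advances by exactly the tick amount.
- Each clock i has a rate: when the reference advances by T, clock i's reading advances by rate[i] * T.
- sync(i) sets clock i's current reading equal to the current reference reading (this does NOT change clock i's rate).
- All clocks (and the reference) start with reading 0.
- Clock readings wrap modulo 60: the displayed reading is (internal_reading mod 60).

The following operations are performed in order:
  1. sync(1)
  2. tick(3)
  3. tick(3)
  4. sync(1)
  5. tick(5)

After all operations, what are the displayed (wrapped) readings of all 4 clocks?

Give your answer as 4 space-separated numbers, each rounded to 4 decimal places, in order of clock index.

Answer: 8.8000 10.0000 22.0000 8.8000

Derivation:
After op 1 sync(1): ref=0.0000 raw=[0.0000 0.0000 0.0000 0.0000]
After op 2 tick(3): ref=3.0000 raw=[2.4000 2.4000 6.0000 2.4000]
After op 3 tick(3): ref=6.0000 raw=[4.8000 4.8000 12.0000 4.8000]
After op 4 sync(1): ref=6.0000 raw=[4.8000 6.0000 12.0000 4.8000]
After op 5 tick(5): ref=11.0000 raw=[8.8000 10.0000 22.0000 8.8000]
Wrap final raw readings (mod 60): 8.8000 mod 60 = 8.8000; 10.0000 mod 60 = 10.0000; 22.0000 mod 60 = 22.0000; 8.8000 mod 60 = 8.8000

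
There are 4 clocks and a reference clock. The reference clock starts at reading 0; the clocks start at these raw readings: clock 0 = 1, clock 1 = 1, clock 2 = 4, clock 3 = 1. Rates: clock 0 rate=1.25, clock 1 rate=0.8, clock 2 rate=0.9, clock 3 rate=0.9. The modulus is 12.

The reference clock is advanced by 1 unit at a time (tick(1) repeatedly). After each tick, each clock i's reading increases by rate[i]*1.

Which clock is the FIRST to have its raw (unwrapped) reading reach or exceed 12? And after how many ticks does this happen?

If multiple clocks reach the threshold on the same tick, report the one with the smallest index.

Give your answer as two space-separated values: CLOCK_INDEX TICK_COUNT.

clock 0: start=1, rate=1.25, needs 12-1 = 11; ticks = ceil(11/1.25) = ceil(8.8000) = 9; reading at tick 9 = 1 + 1.25*9 = 12.2500
clock 1: start=1, rate=0.8, needs 12-1 = 11; ticks = ceil(11/0.8) = ceil(13.7500) = 14; reading at tick 14 = 1 + 0.8*14 = 12.2000
clock 2: start=4, rate=0.9, needs 12-4 = 8; ticks = ceil(8/0.9) = ceil(8.8889) = 9; reading at tick 9 = 4 + 0.9*9 = 12.1000
clock 3: start=1, rate=0.9, needs 12-1 = 11; ticks = ceil(11/0.9) = ceil(12.2222) = 13; reading at tick 13 = 1 + 0.9*13 = 12.7000
Minimum tick count = 9; winners = [0, 2]; smallest index = 0

Answer: 0 9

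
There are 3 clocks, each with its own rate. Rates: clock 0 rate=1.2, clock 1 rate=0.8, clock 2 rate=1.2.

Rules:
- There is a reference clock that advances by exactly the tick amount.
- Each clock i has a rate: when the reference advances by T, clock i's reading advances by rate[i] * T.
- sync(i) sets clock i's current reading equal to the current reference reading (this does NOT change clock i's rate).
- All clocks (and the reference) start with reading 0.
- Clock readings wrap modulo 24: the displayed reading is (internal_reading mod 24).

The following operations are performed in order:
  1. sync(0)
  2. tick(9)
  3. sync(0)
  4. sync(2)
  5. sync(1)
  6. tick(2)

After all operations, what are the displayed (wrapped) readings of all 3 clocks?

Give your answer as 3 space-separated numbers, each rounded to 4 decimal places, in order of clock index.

After op 1 sync(0): ref=0.0000 raw=[0.0000 0.0000 0.0000]
After op 2 tick(9): ref=9.0000 raw=[10.8000 7.2000 10.8000]
After op 3 sync(0): ref=9.0000 raw=[9.0000 7.2000 10.8000]
After op 4 sync(2): ref=9.0000 raw=[9.0000 7.2000 9.0000]
After op 5 sync(1): ref=9.0000 raw=[9.0000 9.0000 9.0000]
After op 6 tick(2): ref=11.0000 raw=[11.4000 10.6000 11.4000]
Wrap final raw readings (mod 24): 11.4000 mod 24 = 11.4000; 10.6000 mod 24 = 10.6000; 11.4000 mod 24 = 11.4000

Answer: 11.4000 10.6000 11.4000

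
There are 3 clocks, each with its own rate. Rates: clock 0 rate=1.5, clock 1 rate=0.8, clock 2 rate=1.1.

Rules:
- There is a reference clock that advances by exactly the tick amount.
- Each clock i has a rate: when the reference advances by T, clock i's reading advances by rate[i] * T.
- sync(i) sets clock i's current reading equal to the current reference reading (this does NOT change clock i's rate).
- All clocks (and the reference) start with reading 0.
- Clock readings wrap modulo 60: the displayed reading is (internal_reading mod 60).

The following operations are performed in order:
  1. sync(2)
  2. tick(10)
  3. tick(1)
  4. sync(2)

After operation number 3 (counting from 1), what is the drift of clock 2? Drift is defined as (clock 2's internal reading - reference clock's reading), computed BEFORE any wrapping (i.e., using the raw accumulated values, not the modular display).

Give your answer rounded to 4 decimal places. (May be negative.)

Answer: 1.1000

Derivation:
After op 1 sync(2): ref=0.0000 raw=[0.0000 0.0000 0.0000]
After op 2 tick(10): ref=10.0000 raw=[15.0000 8.0000 11.0000]
After op 3 tick(1): ref=11.0000 raw=[16.5000 8.8000 12.1000]
Drift of clock 2 after op 3: 12.1000 - 11.0000 = 1.1000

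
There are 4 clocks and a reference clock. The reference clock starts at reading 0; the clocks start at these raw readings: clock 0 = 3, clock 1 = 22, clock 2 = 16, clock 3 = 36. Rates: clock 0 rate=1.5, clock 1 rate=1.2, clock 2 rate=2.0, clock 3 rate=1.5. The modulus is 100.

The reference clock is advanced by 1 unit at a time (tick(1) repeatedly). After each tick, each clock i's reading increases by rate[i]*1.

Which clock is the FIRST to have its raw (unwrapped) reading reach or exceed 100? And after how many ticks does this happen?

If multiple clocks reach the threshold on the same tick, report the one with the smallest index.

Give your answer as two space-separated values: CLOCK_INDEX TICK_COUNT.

clock 0: start=3, rate=1.5, needs 100-3 = 97; ticks = ceil(97/1.5) = ceil(64.6667) = 65; reading at tick 65 = 3 + 1.5*65 = 100.5000
clock 1: start=22, rate=1.2, needs 100-22 = 78; ticks = ceil(78/1.2) = ceil(65.0000) = 65; reading at tick 65 = 22 + 1.2*65 = 100.0000
clock 2: start=16, rate=2.0, needs 100-16 = 84; ticks = ceil(84/2.0) = ceil(42.0000) = 42; reading at tick 42 = 16 + 2.0*42 = 100.0000
clock 3: start=36, rate=1.5, needs 100-36 = 64; ticks = ceil(64/1.5) = ceil(42.6667) = 43; reading at tick 43 = 36 + 1.5*43 = 100.5000
Minimum tick count = 42; winners = [2]; smallest index = 2

Answer: 2 42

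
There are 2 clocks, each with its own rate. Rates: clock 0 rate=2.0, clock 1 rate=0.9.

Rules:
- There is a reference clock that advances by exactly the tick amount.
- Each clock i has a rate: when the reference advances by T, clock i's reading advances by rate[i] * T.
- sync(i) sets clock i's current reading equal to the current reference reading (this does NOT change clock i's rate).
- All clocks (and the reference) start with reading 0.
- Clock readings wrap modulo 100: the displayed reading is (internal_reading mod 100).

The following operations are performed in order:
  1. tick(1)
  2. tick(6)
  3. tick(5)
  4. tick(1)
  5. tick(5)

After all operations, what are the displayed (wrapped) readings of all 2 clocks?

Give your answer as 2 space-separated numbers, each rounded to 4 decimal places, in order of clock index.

After op 1 tick(1): ref=1.0000 raw=[2.0000 0.9000]
After op 2 tick(6): ref=7.0000 raw=[14.0000 6.3000]
After op 3 tick(5): ref=12.0000 raw=[24.0000 10.8000]
After op 4 tick(1): ref=13.0000 raw=[26.0000 11.7000]
After op 5 tick(5): ref=18.0000 raw=[36.0000 16.2000]
Wrap final raw readings (mod 100): 36.0000 mod 100 = 36.0000; 16.2000 mod 100 = 16.2000

Answer: 36.0000 16.2000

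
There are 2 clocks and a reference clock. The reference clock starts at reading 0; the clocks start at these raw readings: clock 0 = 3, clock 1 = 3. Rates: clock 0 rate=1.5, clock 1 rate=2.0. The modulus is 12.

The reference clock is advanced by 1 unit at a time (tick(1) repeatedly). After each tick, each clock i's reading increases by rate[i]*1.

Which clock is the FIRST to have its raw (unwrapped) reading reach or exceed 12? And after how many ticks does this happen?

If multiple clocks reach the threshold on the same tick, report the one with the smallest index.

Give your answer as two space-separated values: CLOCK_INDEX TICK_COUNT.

Answer: 1 5

Derivation:
clock 0: start=3, rate=1.5, needs 12-3 = 9; ticks = ceil(9/1.5) = ceil(6.0000) = 6; reading at tick 6 = 3 + 1.5*6 = 12.0000
clock 1: start=3, rate=2.0, needs 12-3 = 9; ticks = ceil(9/2.0) = ceil(4.5000) = 5; reading at tick 5 = 3 + 2.0*5 = 13.0000
Minimum tick count = 5; winners = [1]; smallest index = 1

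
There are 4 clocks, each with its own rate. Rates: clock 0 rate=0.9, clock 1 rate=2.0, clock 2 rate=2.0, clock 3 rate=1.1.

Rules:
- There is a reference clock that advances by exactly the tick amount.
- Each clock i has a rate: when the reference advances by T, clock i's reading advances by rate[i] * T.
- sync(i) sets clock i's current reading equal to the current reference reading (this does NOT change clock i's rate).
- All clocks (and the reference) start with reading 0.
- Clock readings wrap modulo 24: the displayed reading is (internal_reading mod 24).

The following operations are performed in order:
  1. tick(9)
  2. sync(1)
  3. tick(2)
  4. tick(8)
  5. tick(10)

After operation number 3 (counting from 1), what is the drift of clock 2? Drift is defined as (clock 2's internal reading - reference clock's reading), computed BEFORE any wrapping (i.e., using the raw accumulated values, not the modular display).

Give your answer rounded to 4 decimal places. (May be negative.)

Answer: 11.0000

Derivation:
After op 1 tick(9): ref=9.0000 raw=[8.1000 18.0000 18.0000 9.9000]
After op 2 sync(1): ref=9.0000 raw=[8.1000 9.0000 18.0000 9.9000]
After op 3 tick(2): ref=11.0000 raw=[9.9000 13.0000 22.0000 12.1000]
Drift of clock 2 after op 3: 22.0000 - 11.0000 = 11.0000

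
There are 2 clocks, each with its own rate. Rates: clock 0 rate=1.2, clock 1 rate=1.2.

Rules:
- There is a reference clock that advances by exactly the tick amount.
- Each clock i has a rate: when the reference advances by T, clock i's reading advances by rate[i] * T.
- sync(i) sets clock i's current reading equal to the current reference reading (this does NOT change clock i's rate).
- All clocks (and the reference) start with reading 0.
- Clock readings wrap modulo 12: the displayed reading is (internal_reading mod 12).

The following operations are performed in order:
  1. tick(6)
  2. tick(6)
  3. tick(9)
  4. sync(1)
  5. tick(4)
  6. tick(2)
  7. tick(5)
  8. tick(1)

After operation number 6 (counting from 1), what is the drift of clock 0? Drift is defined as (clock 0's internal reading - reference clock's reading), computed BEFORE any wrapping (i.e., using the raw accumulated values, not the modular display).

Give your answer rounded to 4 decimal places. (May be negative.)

After op 1 tick(6): ref=6.0000 raw=[7.2000 7.2000]
After op 2 tick(6): ref=12.0000 raw=[14.4000 14.4000]
After op 3 tick(9): ref=21.0000 raw=[25.2000 25.2000]
After op 4 sync(1): ref=21.0000 raw=[25.2000 21.0000]
After op 5 tick(4): ref=25.0000 raw=[30.0000 25.8000]
After op 6 tick(2): ref=27.0000 raw=[32.4000 28.2000]
Drift of clock 0 after op 6: 32.4000 - 27.0000 = 5.4000

Answer: 5.4000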